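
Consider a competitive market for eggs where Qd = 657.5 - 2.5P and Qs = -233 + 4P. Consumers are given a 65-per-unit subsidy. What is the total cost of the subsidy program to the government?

Government cost = 26975

Pre-subsidy: 657.5 - 2.5P = -233 + 4P gives P* = 137, Q* = 315.
With the rebate, buyers effectively pay Pb = Ps − 65, where Ps is the price sellers receive.
Demand in terms of Ps becomes Qd = 657.5 − 2.5(Ps − 65) = 820 - 2.5Ps. Setting this equal to supply: 820 - 2.5Ps = -233 + 4Ps, so Ps = 162.
Buyers pay Pb = 162 − 65 = 97; Q' = -233 + 4·162 = 415.
Government outlay = subsidy × quantity = 65 × 415 = 26975.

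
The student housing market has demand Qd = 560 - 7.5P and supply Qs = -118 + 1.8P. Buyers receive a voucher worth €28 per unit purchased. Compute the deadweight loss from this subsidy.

Pre-subsidy: 560 - 7.5P = -118 + 1.8P gives P* = 2260/31, Q* = 410/31.
With the rebate, buyers effectively pay Pb = Ps − 28, where Ps is the price sellers receive.
Demand in terms of Ps becomes Qd = 560 − 7.5(Ps − 28) = 770 - 7.5Ps. Setting this equal to supply: 770 - 7.5Ps = -118 + 1.8Ps, so Ps = 2960/31.
Buyers pay Pb = 2960/31 − 28 = 2092/31; Q' = -118 + 1.8·(2960/31) = 1670/31.
The subsidy expands output by 1670/31 − 410/31 = 1260/31 past the efficient level; on those units the gap between marginal cost and willingness to pay runs from 0 up to 28.
DWL = ½ × 28 × 1260/31 = 17640/31.

Deadweight loss = 17640/31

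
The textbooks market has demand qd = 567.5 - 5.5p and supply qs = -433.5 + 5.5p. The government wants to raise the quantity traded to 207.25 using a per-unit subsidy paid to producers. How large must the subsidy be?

Required subsidy s = 51 per unit

At q = 207.25, invert demand for the buyer price: pb = (567.5 − 207.25)/5.5 = 65.5; invert supply for the seller price: ps = (207.25 − (-433.5))/5.5 = 116.5.
The subsidy must fill the gap: s = ps − pb = 116.5 − 65.5 = 51.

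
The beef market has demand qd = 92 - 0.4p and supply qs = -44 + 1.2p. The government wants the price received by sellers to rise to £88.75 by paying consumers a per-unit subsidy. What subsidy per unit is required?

At a seller price of 88.75, quantity supplied is -44 + 1.2·88.75 = 62.5.
Buyers absorb 62.5 only when they pay pb with 92 − 0.4·pb = 62.5, i.e. pb = 73.75.
s = ps − pb = 88.75 − 73.75 = 15.

Required subsidy s = £15 per unit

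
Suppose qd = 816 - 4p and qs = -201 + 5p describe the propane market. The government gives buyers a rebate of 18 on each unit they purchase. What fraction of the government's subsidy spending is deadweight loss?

Pre-subsidy: 816 - 4p = -201 + 5p gives p* = 113, q* = 364.
With the rebate, buyers effectively pay pb = ps − 18, where ps is the price sellers receive.
Demand in terms of ps becomes qd = 816 − 4(ps − 18) = 888 - 4ps. Setting this equal to supply: 888 - 4ps = -201 + 5ps, so ps = 121.
Buyers pay pb = 121 − 18 = 103; q' = -201 + 5·121 = 404.
ΔCS = ½(364 + 404)(113 − 103) = 3840; ΔPS = ½(364 + 404)(121 − 113) = 3072.
Government spending = 18 × 404 = 7272.
DWL = ½ × 18 × (404 − 364) = 360; fraction = 360 / 7272 = 5/101.

DWL / government spending = 5/101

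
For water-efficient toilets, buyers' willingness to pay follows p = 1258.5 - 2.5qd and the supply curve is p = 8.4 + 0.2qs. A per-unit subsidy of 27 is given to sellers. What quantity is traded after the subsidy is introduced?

q' = 473

Pre-subsidy: 1258.5 - 2.5q = 8.4 + 0.2q gives q* = 463 and p* = 101.
With the subsidy, sellers receive ps = pb + 27 for each unit, where pb is the price buyers pay.
On the curves, pb = 1258.5 - 2.5q and ps = 8.4 + 0.2q; the wedge ps − pb = 27 gives 8.4 + 0.2q − (1258.5 - 2.5q) = 27, so q' = 473.
Then pb = 1258.5 − 2.5·473 = 76 and ps = 8.4 + 0.2·473 = 103.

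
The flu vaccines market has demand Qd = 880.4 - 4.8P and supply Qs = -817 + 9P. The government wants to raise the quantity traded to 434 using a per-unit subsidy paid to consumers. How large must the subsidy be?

Required subsidy s = 46 per unit

At Q = 434, invert demand for the buyer price: Pb = (880.4 − 434)/4.8 = 93; invert supply for the seller price: Ps = (434 − (-817))/9 = 139.
The subsidy must fill the gap: s = Ps − Pb = 139 − 93 = 46.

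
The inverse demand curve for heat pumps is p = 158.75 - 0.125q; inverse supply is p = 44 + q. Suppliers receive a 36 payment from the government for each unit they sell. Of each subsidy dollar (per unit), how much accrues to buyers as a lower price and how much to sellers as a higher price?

Buyers gain 4 per unit; sellers gain 32 per unit

Pre-subsidy: 158.75 - 0.125q = 44 + q gives q* = 102 and p* = 146.
With the subsidy, sellers receive ps = pb + 36 for each unit, where pb is the price buyers pay.
On the curves, pb = 158.75 - 0.125q and ps = 44 + q; the wedge ps − pb = 36 gives 44 + q − (158.75 - 0.125q) = 36, so q' = 134.
Then pb = 158.75 − 0.125·134 = 142 and ps = 44 + 1·134 = 178.
Buyers' price falls by p* − pb = 146 − 142 = 4; sellers' price rises by ps − p* = 178 − 146 = 32.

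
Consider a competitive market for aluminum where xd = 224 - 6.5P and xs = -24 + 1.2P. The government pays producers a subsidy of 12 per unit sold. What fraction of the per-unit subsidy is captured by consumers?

Consumer share = 12/77

Pre-subsidy: 224 - 6.5P = -24 + 1.2P gives P* = 2480/77, x* = 1128/77.
With the subsidy, sellers receive Ps = Pb + 12 for each unit, where Pb is the price buyers pay.
Supply in terms of Pb becomes xs = -24 + 1.2(Pb + 12) = -9.6 + 1.2Pb. Setting this equal to demand: 224 - 6.5Pb = -9.6 + 1.2Pb, so Pb = 2336/77.
Sellers receive Ps = 2336/77 + 12 = 3260/77; x' = 224 − 6.5·(2336/77) = 2064/77.
Buyers' price falls by P* − Pb = 2480/77 − 2336/77 = 144/77; sellers' price rises by Ps − P* = 3260/77 − 2480/77 = 780/77.
So consumers capture (144/77)/12 = 12/77 of each unit of subsidy.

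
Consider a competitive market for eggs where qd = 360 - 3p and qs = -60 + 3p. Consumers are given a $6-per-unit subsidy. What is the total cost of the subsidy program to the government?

Government cost = $954

Pre-subsidy: 360 - 3p = -60 + 3p gives p* = 70, q* = 150.
With the rebate, buyers effectively pay pb = ps − 6, where ps is the price sellers receive.
Demand in terms of ps becomes qd = 360 − 3(ps − 6) = 378 - 3ps. Setting this equal to supply: 378 - 3ps = -60 + 3ps, so ps = 73.
Buyers pay pb = 73 − 6 = 67; q' = -60 + 3·73 = 159.
Government outlay = subsidy × quantity = 6 × 159 = 954.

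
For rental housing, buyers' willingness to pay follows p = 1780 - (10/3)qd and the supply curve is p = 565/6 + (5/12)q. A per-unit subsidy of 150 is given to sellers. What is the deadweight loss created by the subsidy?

Pre-subsidy: 1780 - (10/3)q = 565/6 + (5/12)q gives q* = 4046/9 and p* = 7600/27.
With the subsidy, sellers receive ps = pb + 150 for each unit, where pb is the price buyers pay.
On the curves, pb = 1780 - (10/3)q and ps = 565/6 + (5/12)q; the wedge ps − pb = 150 gives 565/6 + (5/12)q − (1780 - (10/3)q) = 150, so q' = 4406/9.
Then pb = 1780 − (10/3)·(4406/9) = 4000/27 and ps = 565/6 + (5/12)·(4406/9) = 8050/27.
The subsidy expands output by 4406/9 − 4046/9 = 40 past the efficient level; on those units the gap between marginal cost and willingness to pay runs from 0 up to 150.
DWL = ½ × 150 × 40 = 3000.

Deadweight loss = 3000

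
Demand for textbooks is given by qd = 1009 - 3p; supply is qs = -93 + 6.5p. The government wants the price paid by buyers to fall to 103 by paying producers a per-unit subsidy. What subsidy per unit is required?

At a buyer price of 103, quantity demanded is 1009 − 3·103 = 700.
Sellers supply 700 only when they receive ps with -93 + 6.5·ps = 700, i.e. ps = 122.
s = ps − pb = 122 − 103 = 19.

Required subsidy s = 19 per unit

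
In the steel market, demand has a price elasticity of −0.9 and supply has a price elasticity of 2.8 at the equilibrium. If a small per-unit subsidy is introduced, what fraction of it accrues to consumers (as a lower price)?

Consumer share = 28/37

For a small subsidy around the equilibrium, the benefit split depends on the relative slopes, which at a point are proportional to the elasticities.
Buyer share = εs/(εs + |εd|) = 2.8/(2.8 + 0.9) = 28/37; seller share = |εd|/(εs + |εd|) = 9/37.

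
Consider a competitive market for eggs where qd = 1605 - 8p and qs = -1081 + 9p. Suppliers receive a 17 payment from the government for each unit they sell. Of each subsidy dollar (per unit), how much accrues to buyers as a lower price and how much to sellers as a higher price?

Buyers gain 9 per unit; sellers gain 8 per unit

Pre-subsidy: 1605 - 8p = -1081 + 9p gives p* = 158, q* = 341.
With the subsidy, sellers receive ps = pb + 17 for each unit, where pb is the price buyers pay.
Supply in terms of pb becomes qs = -1081 + 9(pb + 17) = -928 + 9pb. Setting this equal to demand: 1605 - 8pb = -928 + 9pb, so pb = 149.
Sellers receive ps = 149 + 17 = 166; q' = 1605 − 8·149 = 413.
Buyers' price falls by p* − pb = 158 − 149 = 9; sellers' price rises by ps − p* = 166 − 158 = 8.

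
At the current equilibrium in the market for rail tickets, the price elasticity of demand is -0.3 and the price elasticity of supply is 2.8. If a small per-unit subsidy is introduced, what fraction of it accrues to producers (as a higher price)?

Producer share = 3/31

For a small subsidy around the equilibrium, the benefit split depends on the relative slopes, which at a point are proportional to the elasticities.
Buyer share = εs/(εs + |εd|) = 2.8/(2.8 + 0.3) = 28/31; seller share = |εd|/(εs + |εd|) = 3/31.
So producers capture 3/31 of the subsidy.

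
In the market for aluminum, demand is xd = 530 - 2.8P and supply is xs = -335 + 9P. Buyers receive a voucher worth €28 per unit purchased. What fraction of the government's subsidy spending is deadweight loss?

Pre-subsidy: 530 - 2.8P = -335 + 9P gives P* = 4325/59, x* = 19160/59.
With the rebate, buyers effectively pay Pb = Ps − 28, where Ps is the price sellers receive.
Demand in terms of Ps becomes xd = 530 − 2.8(Ps − 28) = 608.4 - 2.8Ps. Setting this equal to supply: 608.4 - 2.8Ps = -335 + 9Ps, so Ps = 4717/59.
Buyers pay Pb = 4717/59 − 28 = 3065/59; x' = -335 + 9·(4717/59) = 22688/59.
ΔCS = ½(19160/59 + 22688/59)(4325/59 − 3065/59) = 26364240/3481; ΔPS = ½(19160/59 + 22688/59)(4717/59 − 4325/59) = 8202208/3481.
Government spending = 28 × 22688/59 = 635264/59.
DWL = ½ × 28 × (22688/59 − 19160/59) = 49392/59; fraction = (49392/59) / (635264/59) = 441/5672.

DWL / government spending = 441/5672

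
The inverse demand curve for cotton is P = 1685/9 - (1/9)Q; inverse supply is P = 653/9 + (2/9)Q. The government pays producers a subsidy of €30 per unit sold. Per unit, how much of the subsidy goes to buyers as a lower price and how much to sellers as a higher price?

Pre-subsidy: 1685/9 - (1/9)Q = 653/9 + (2/9)Q gives Q* = 344 and P* = 149.
With the subsidy, sellers receive Ps = Pb + 30 for each unit, where Pb is the price buyers pay.
On the curves, Pb = 1685/9 - (1/9)Q and Ps = 653/9 + (2/9)Q; the wedge Ps − Pb = 30 gives 653/9 + (2/9)Q − (1685/9 - (1/9)Q) = 30, so Q' = 434.
Then Pb = 1685/9 − (1/9)·434 = 139 and Ps = 653/9 + (2/9)·434 = 169.
Buyers' price falls by P* − Pb = 149 − 139 = 10; sellers' price rises by Ps − P* = 169 − 149 = 20.

Buyers gain €10 per unit; sellers gain €20 per unit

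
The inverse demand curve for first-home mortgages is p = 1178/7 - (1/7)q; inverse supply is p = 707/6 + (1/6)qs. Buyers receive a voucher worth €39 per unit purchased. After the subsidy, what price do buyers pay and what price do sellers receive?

Pre-subsidy: 1178/7 - (1/7)q = 707/6 + (1/6)q gives q* = 163 and p* = 145.
With the rebate, buyers effectively pay pb = ps − 39, where ps is the price sellers receive.
On the curves, pb = 1178/7 - (1/7)q and ps = 707/6 + (1/6)q; the wedge ps − pb = 39 gives 707/6 + (1/6)q − (1178/7 - (1/7)q) = 39, so q' = 289.
Then pb = 1178/7 − (1/7)·289 = 127 and ps = 707/6 + (1/6)·289 = 166.

Buyers pay €127; sellers receive €166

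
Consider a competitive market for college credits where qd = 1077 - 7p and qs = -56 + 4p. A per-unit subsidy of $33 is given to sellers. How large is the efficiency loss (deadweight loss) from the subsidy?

Pre-subsidy: 1077 - 7p = -56 + 4p gives p* = 103, q* = 356.
With the subsidy, sellers receive ps = pb + 33 for each unit, where pb is the price buyers pay.
Supply in terms of pb becomes qs = -56 + 4(pb + 33) = 76 + 4pb. Setting this equal to demand: 1077 - 7pb = 76 + 4pb, so pb = 91.
Sellers receive ps = 91 + 33 = 124; q' = 1077 − 7·91 = 440.
The subsidy expands output by 440 − 356 = 84 past the efficient level; on those units the gap between marginal cost and willingness to pay runs from 0 up to 33.
DWL = ½ × 33 × 84 = 1386.

Deadweight loss = $1386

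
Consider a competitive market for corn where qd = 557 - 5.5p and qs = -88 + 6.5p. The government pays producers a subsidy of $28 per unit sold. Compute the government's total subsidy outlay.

Government cost = 57925/6

Pre-subsidy: 557 - 5.5p = -88 + 6.5p gives p* = 53.75, q* = 261.375.
With the subsidy, sellers receive ps = pb + 28 for each unit, where pb is the price buyers pay.
Supply in terms of pb becomes qs = -88 + 6.5(pb + 28) = 94 + 6.5pb. Setting this equal to demand: 557 - 5.5pb = 94 + 6.5pb, so pb = 463/12.
Sellers receive ps = 463/12 + 28 = 799/12; q' = 557 − 5.5·(463/12) = 8275/24.
Government outlay = subsidy × quantity = 28 × 8275/24 = 57925/6.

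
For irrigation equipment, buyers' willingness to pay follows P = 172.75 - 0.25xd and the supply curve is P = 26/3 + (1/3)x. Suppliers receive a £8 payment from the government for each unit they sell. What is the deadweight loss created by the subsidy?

Pre-subsidy: 172.75 - 0.25x = 26/3 + (1/3)x gives x* = 1969/7 and P* = 717/7.
With the subsidy, sellers receive Ps = Pb + 8 for each unit, where Pb is the price buyers pay.
On the curves, Pb = 172.75 - 0.25x and Ps = 26/3 + (1/3)x; the wedge Ps − Pb = 8 gives 26/3 + (1/3)x − (172.75 - 0.25x) = 8, so x' = 295.
Then Pb = 172.75 − 0.25·295 = 99 and Ps = 26/3 + (1/3)·295 = 107.
The subsidy expands output by 295 − 1969/7 = 96/7 past the efficient level; on those units the gap between marginal cost and willingness to pay runs from 0 up to 8.
DWL = ½ × 8 × 96/7 = 384/7.

Deadweight loss = 384/7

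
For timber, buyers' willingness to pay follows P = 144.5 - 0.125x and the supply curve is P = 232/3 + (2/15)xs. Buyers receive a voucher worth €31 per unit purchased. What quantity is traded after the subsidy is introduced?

x' = 380

Pre-subsidy: 144.5 - 0.125x = 232/3 + (2/15)x gives x* = 260 and P* = 112.
With the rebate, buyers effectively pay Pb = Ps − 31, where Ps is the price sellers receive.
On the curves, Pb = 144.5 - 0.125x and Ps = 232/3 + (2/15)x; the wedge Ps − Pb = 31 gives 232/3 + (2/15)x − (144.5 - 0.125x) = 31, so x' = 380.
Then Pb = 144.5 − 0.125·380 = 97 and Ps = 232/3 + (2/15)·380 = 128.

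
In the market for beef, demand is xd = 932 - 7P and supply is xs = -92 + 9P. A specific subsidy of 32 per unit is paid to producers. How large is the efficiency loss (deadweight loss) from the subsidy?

Pre-subsidy: 932 - 7P = -92 + 9P gives P* = 64, x* = 484.
With the subsidy, sellers receive Ps = Pb + 32 for each unit, where Pb is the price buyers pay.
Supply in terms of Pb becomes xs = -92 + 9(Pb + 32) = 196 + 9Pb. Setting this equal to demand: 932 - 7Pb = 196 + 9Pb, so Pb = 46.
Sellers receive Ps = 46 + 32 = 78; x' = 932 − 7·46 = 610.
The subsidy expands output by 610 − 484 = 126 past the efficient level; on those units the gap between marginal cost and willingness to pay runs from 0 up to 32.
DWL = ½ × 32 × 126 = 2016.

Deadweight loss = 2016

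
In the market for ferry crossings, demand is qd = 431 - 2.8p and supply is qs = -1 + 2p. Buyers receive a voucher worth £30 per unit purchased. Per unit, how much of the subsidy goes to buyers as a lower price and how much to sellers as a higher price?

Pre-subsidy: 431 - 2.8p = -1 + 2p gives p* = 90, q* = 179.
With the rebate, buyers effectively pay pb = ps − 30, where ps is the price sellers receive.
Demand in terms of ps becomes qd = 431 − 2.8(ps − 30) = 515 - 2.8ps. Setting this equal to supply: 515 - 2.8ps = -1 + 2ps, so ps = 107.5.
Buyers pay pb = 107.5 − 30 = 77.5; q' = -1 + 2·107.5 = 214.
Buyers' price falls by p* − pb = 90 − 77.5 = 12.5; sellers' price rises by ps − p* = 107.5 − 90 = 17.5.

Buyers gain £12.5 per unit; sellers gain £17.5 per unit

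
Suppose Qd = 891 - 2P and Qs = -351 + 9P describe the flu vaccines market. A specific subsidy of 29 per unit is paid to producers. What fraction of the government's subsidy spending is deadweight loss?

DWL / government spending = 29/871

Pre-subsidy: 891 - 2P = -351 + 9P gives P* = 1242/11, Q* = 7317/11.
With the subsidy, sellers receive Ps = Pb + 29 for each unit, where Pb is the price buyers pay.
Supply in terms of Pb becomes Qs = -351 + 9(Pb + 29) = -90 + 9Pb. Setting this equal to demand: 891 - 2Pb = -90 + 9Pb, so Pb = 981/11.
Sellers receive Ps = 981/11 + 29 = 1300/11; Q' = 891 − 2·(981/11) = 7839/11.
ΔCS = ½(7317/11 + 7839/11)(1242/11 − 981/11) = 1977858/121; ΔPS = ½(7317/11 + 7839/11)(1300/11 − 1242/11) = 439524/121.
Government spending = 29 × 7839/11 = 227331/11.
DWL = ½ × 29 × (7839/11 − 7317/11) = 7569/11; fraction = (7569/11) / (227331/11) = 29/871.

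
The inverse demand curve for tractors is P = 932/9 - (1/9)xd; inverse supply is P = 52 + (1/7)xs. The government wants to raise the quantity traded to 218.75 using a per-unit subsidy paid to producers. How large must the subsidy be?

At x = 218.75, from the demand curve buyers pay Pb = 932/9 − (1/9)·218.75 = 79.25; from the supply curve sellers need Ps = 52 + (1/7)·218.75 = 83.25.
The subsidy must fill the gap: s = Ps − Pb = 83.25 − 79.25 = 4.

Required subsidy s = 4 per unit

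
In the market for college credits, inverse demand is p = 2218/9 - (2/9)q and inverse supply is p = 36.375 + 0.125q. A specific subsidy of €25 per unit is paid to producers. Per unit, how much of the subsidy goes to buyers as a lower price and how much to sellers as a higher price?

Pre-subsidy: 2218/9 - (2/9)q = 36.375 + 0.125q gives q* = 605 and p* = 112.
With the subsidy, sellers receive ps = pb + 25 for each unit, where pb is the price buyers pay.
On the curves, pb = 2218/9 - (2/9)q and ps = 36.375 + 0.125q; the wedge ps − pb = 25 gives 36.375 + 0.125q − (2218/9 - (2/9)q) = 25, so q' = 677.
Then pb = 2218/9 − (2/9)·677 = 96 and ps = 36.375 + 0.125·677 = 121.
Buyers' price falls by p* − pb = 112 − 96 = 16; sellers' price rises by ps − p* = 121 − 112 = 9.

Buyers gain €16 per unit; sellers gain €9 per unit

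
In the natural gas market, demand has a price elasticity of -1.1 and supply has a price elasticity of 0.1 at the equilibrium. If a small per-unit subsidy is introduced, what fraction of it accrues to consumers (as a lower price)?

Consumer share = 1/12

For a small subsidy around the equilibrium, the benefit split depends on the relative slopes, which at a point are proportional to the elasticities.
Buyer share = εs/(εs + |εd|) = 0.1/(0.1 + 1.1) = 1/12; seller share = |εd|/(εs + |εd|) = 11/12.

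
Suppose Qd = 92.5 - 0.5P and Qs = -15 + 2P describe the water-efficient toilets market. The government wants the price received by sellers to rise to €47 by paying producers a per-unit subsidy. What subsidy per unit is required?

At a seller price of 47, quantity supplied is -15 + 2·47 = 79.
Buyers absorb 79 only when they pay Pb with 92.5 − 0.5·Pb = 79, i.e. Pb = 27.
s = Ps − Pb = 47 − 27 = 20.

Required subsidy s = €20 per unit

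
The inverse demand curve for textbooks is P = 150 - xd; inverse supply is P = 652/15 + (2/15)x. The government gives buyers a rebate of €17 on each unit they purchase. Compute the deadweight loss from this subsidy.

Deadweight loss = €127.5

Pre-subsidy: 150 - x = 652/15 + (2/15)x gives x* = 94 and P* = 56.
With the rebate, buyers effectively pay Pb = Ps − 17, where Ps is the price sellers receive.
On the curves, Pb = 150 - x and Ps = 652/15 + (2/15)x; the wedge Ps − Pb = 17 gives 652/15 + (2/15)x − (150 - x) = 17, so x' = 109.
Then Pb = 150 − 1·109 = 41 and Ps = 652/15 + (2/15)·109 = 58.
The subsidy expands output by 109 − 94 = 15 past the efficient level; on those units the gap between marginal cost and willingness to pay runs from 0 up to 17.
DWL = ½ × 17 × 15 = 127.5.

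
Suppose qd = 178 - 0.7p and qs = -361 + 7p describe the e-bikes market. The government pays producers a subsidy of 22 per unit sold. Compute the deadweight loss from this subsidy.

Pre-subsidy: 178 - 0.7p = -361 + 7p gives p* = 70, q* = 129.
With the subsidy, sellers receive ps = pb + 22 for each unit, where pb is the price buyers pay.
Supply in terms of pb becomes qs = -361 + 7(pb + 22) = -207 + 7pb. Setting this equal to demand: 178 - 0.7pb = -207 + 7pb, so pb = 50.
Sellers receive ps = 50 + 22 = 72; q' = 178 − 0.7·50 = 143.
The subsidy expands output by 143 − 129 = 14 past the efficient level; on those units the gap between marginal cost and willingness to pay runs from 0 up to 22.
DWL = ½ × 22 × 14 = 154.

Deadweight loss = 154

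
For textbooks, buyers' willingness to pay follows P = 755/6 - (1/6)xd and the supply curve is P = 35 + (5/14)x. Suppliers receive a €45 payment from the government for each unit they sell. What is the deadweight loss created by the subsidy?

Pre-subsidy: 755/6 - (1/6)x = 35 + (5/14)x gives x* = 3815/22 and P* = 4265/44.
With the subsidy, sellers receive Ps = Pb + 45 for each unit, where Pb is the price buyers pay.
On the curves, Pb = 755/6 - (1/6)x and Ps = 35 + (5/14)x; the wedge Ps − Pb = 45 gives 35 + (5/14)x − (755/6 - (1/6)x) = 45, so x' = 5705/22.
Then Pb = 755/6 − (1/6)·(5705/22) = 3635/44 and Ps = 35 + (5/14)·(5705/22) = 5615/44.
The subsidy expands output by 5705/22 − 3815/22 = 945/11 past the efficient level; on those units the gap between marginal cost and willingness to pay runs from 0 up to 45.
DWL = ½ × 45 × 945/11 = 42525/22.

Deadweight loss = 42525/22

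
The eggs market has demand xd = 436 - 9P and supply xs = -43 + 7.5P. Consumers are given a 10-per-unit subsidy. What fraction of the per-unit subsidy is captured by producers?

Producer share = 6/11

Pre-subsidy: 436 - 9P = -43 + 7.5P gives P* = 958/33, x* = 1922/11.
With the rebate, buyers effectively pay Pb = Ps − 10, where Ps is the price sellers receive.
Demand in terms of Ps becomes xd = 436 − 9(Ps − 10) = 526 - 9Ps. Setting this equal to supply: 526 - 9Ps = -43 + 7.5Ps, so Ps = 1138/33.
Buyers pay Pb = 1138/33 − 10 = 808/33; x' = -43 + 7.5·(1138/33) = 2372/11.
Buyers' price falls by P* − Pb = 958/33 − 808/33 = 50/11; sellers' price rises by Ps − P* = 1138/33 − 958/33 = 60/11.
So producers capture (60/11)/10 = 6/11 of each unit of subsidy.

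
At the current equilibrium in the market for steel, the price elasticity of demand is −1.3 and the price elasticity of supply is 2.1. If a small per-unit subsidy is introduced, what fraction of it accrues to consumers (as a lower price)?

For a small subsidy around the equilibrium, the benefit split depends on the relative slopes, which at a point are proportional to the elasticities.
Buyer share = εs/(εs + |εd|) = 2.1/(2.1 + 1.3) = 21/34; seller share = |εd|/(εs + |εd|) = 13/34.

Consumer share = 21/34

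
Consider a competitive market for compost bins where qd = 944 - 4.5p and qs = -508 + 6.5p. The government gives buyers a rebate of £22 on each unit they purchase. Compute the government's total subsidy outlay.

Government cost = £8987

Pre-subsidy: 944 - 4.5p = -508 + 6.5p gives p* = 132, q* = 350.
With the rebate, buyers effectively pay pb = ps − 22, where ps is the price sellers receive.
Demand in terms of ps becomes qd = 944 − 4.5(ps − 22) = 1043 - 4.5ps. Setting this equal to supply: 1043 - 4.5ps = -508 + 6.5ps, so ps = 141.
Buyers pay pb = 141 − 22 = 119; q' = -508 + 6.5·141 = 408.5.
Government outlay = subsidy × quantity = 22 × 408.5 = 8987.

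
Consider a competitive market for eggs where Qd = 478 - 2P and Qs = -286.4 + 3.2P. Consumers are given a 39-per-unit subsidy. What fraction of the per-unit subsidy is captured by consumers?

Pre-subsidy: 478 - 2P = -286.4 + 3.2P gives P* = 147, Q* = 184.
With the rebate, buyers effectively pay Pb = Ps − 39, where Ps is the price sellers receive.
Demand in terms of Ps becomes Qd = 478 − 2(Ps − 39) = 556 - 2Ps. Setting this equal to supply: 556 - 2Ps = -286.4 + 3.2Ps, so Ps = 162.
Buyers pay Pb = 162 − 39 = 123; Q' = -286.4 + 3.2·162 = 232.
Buyers' price falls by P* − Pb = 147 − 123 = 24; sellers' price rises by Ps − P* = 162 − 147 = 15.
So consumers capture 24/39 = 8/13 of each unit of subsidy.

Consumer share = 8/13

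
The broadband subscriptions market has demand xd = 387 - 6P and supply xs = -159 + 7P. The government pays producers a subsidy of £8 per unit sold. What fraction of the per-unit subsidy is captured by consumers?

Consumer share = 7/13

Pre-subsidy: 387 - 6P = -159 + 7P gives P* = 42, x* = 135.
With the subsidy, sellers receive Ps = Pb + 8 for each unit, where Pb is the price buyers pay.
Supply in terms of Pb becomes xs = -159 + 7(Pb + 8) = -103 + 7Pb. Setting this equal to demand: 387 - 6Pb = -103 + 7Pb, so Pb = 490/13.
Sellers receive Ps = 490/13 + 8 = 594/13; x' = 387 − 6·(490/13) = 2091/13.
Buyers' price falls by P* − Pb = 42 − 490/13 = 56/13; sellers' price rises by Ps − P* = 594/13 − 42 = 48/13.
So consumers capture (56/13)/8 = 7/13 of each unit of subsidy.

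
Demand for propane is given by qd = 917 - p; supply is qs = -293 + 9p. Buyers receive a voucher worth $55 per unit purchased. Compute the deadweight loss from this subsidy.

Deadweight loss = $1361.25

Pre-subsidy: 917 - p = -293 + 9p gives p* = 121, q* = 796.
With the rebate, buyers effectively pay pb = ps − 55, where ps is the price sellers receive.
Demand in terms of ps becomes qd = 917 − 1(ps − 55) = 972 - ps. Setting this equal to supply: 972 - ps = -293 + 9ps, so ps = 126.5.
Buyers pay pb = 126.5 − 55 = 71.5; q' = -293 + 9·126.5 = 845.5.
The subsidy expands output by 845.5 − 796 = 49.5 past the efficient level; on those units the gap between marginal cost and willingness to pay runs from 0 up to 55.
DWL = ½ × 55 × 49.5 = 1361.25.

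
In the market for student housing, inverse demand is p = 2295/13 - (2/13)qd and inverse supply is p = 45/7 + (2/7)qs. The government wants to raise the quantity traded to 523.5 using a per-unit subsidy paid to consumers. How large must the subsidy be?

At q = 523.5, from the demand curve buyers pay pb = 2295/13 − (2/13)·523.5 = 96; from the supply curve sellers need ps = 45/7 + (2/7)·523.5 = 156.
The subsidy must fill the gap: s = ps − pb = 156 − 96 = 60.

Required subsidy s = 60 per unit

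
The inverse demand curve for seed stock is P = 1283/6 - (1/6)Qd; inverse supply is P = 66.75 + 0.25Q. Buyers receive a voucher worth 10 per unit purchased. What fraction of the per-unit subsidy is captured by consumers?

Consumer share = 0.4

Pre-subsidy: 1283/6 - (1/6)Q = 66.75 + 0.25Q gives Q* = 353 and P* = 155.
With the rebate, buyers effectively pay Pb = Ps − 10, where Ps is the price sellers receive.
On the curves, Pb = 1283/6 - (1/6)Q and Ps = 66.75 + 0.25Q; the wedge Ps − Pb = 10 gives 66.75 + 0.25Q − (1283/6 - (1/6)Q) = 10, so Q' = 377.
Then Pb = 1283/6 − (1/6)·377 = 151 and Ps = 66.75 + 0.25·377 = 161.
Buyers' price falls by P* − Pb = 155 − 151 = 4; sellers' price rises by Ps − P* = 161 − 155 = 6.
So consumers capture 4/10 = 0.4 of each unit of subsidy.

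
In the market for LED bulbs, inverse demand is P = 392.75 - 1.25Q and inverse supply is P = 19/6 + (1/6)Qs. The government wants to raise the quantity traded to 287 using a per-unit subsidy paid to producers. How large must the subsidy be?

At Q = 287, from the demand curve buyers pay Pb = 392.75 − 1.25·287 = 34; from the supply curve sellers need Ps = 19/6 + (1/6)·287 = 51.
The subsidy must fill the gap: s = Ps − Pb = 51 − 34 = 17.

Required subsidy s = 17 per unit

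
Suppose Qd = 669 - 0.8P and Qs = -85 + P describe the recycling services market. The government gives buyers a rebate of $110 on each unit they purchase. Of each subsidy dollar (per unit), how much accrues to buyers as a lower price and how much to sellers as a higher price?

Buyers gain 550/9 per unit; sellers gain 440/9 per unit

Pre-subsidy: 669 - 0.8P = -85 + P gives P* = 3770/9, Q* = 3005/9.
With the rebate, buyers effectively pay Pb = Ps − 110, where Ps is the price sellers receive.
Demand in terms of Ps becomes Qd = 669 − 0.8(Ps − 110) = 757 - 0.8Ps. Setting this equal to supply: 757 - 0.8Ps = -85 + Ps, so Ps = 4210/9.
Buyers pay Pb = 4210/9 − 110 = 3220/9; Q' = -85 + 1·(4210/9) = 3445/9.
Buyers' price falls by P* − Pb = 3770/9 − 3220/9 = 550/9; sellers' price rises by Ps − P* = 4210/9 − 3770/9 = 440/9.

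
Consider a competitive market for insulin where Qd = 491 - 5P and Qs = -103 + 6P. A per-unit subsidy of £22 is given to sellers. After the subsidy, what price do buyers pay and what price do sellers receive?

Buyers pay £42; sellers receive £64

Pre-subsidy: 491 - 5P = -103 + 6P gives P* = 54, Q* = 221.
With the subsidy, sellers receive Ps = Pb + 22 for each unit, where Pb is the price buyers pay.
Supply in terms of Pb becomes Qs = -103 + 6(Pb + 22) = 29 + 6Pb. Setting this equal to demand: 491 - 5Pb = 29 + 6Pb, so Pb = 42.
Sellers receive Ps = 42 + 22 = 64; Q' = 491 − 5·42 = 281.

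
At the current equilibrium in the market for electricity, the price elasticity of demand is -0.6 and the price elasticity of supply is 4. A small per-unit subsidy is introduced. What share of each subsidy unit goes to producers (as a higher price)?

For a small subsidy around the equilibrium, the benefit split depends on the relative slopes, which at a point are proportional to the elasticities.
Buyer share = εs/(εs + |εd|) = 4/(4 + 0.6) = 20/23; seller share = |εd|/(εs + |εd|) = 3/23.
So producers capture 3/23 of the subsidy.

Producer share = 3/23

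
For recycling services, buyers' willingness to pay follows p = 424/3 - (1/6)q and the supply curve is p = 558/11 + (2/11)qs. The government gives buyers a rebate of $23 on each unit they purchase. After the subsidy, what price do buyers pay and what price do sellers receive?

Pre-subsidy: 424/3 - (1/6)q = 558/11 + (2/11)q gives q* = 260 and p* = 98.
With the rebate, buyers effectively pay pb = ps − 23, where ps is the price sellers receive.
On the curves, pb = 424/3 - (1/6)q and ps = 558/11 + (2/11)q; the wedge ps − pb = 23 gives 558/11 + (2/11)q − (424/3 - (1/6)q) = 23, so q' = 326.
Then pb = 424/3 − (1/6)·326 = 87 and ps = 558/11 + (2/11)·326 = 110.

Buyers pay $87; sellers receive $110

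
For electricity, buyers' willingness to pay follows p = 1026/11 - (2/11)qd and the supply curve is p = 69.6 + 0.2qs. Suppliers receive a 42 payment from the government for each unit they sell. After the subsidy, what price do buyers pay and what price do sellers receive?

Buyers pay 62; sellers receive 104

Pre-subsidy: 1026/11 - (2/11)q = 69.6 + 0.2q gives q* = 62 and p* = 82.
With the subsidy, sellers receive ps = pb + 42 for each unit, where pb is the price buyers pay.
On the curves, pb = 1026/11 - (2/11)q and ps = 69.6 + 0.2q; the wedge ps − pb = 42 gives 69.6 + 0.2q − (1026/11 - (2/11)q) = 42, so q' = 172.
Then pb = 1026/11 − (2/11)·172 = 62 and ps = 69.6 + 0.2·172 = 104.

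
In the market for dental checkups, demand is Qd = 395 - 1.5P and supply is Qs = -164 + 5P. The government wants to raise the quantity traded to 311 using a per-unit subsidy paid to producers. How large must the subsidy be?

Required subsidy s = 39 per unit

At Q = 311, invert demand for the buyer price: Pb = (395 − 311)/1.5 = 56; invert supply for the seller price: Ps = (311 − (-164))/5 = 95.
The subsidy must fill the gap: s = Ps − Pb = 95 − 56 = 39.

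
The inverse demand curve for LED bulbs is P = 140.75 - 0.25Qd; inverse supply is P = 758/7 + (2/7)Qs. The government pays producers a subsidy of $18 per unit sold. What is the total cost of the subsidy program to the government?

Government cost = $1695.6

Pre-subsidy: 140.75 - 0.25Q = 758/7 + (2/7)Q gives Q* = 60.6 and P* = 125.6.
With the subsidy, sellers receive Ps = Pb + 18 for each unit, where Pb is the price buyers pay.
On the curves, Pb = 140.75 - 0.25Q and Ps = 758/7 + (2/7)Q; the wedge Ps − Pb = 18 gives 758/7 + (2/7)Q − (140.75 - 0.25Q) = 18, so Q' = 94.2.
Then Pb = 140.75 − 0.25·94.2 = 117.2 and Ps = 758/7 + (2/7)·94.2 = 135.2.
Government outlay = subsidy × quantity = 18 × 94.2 = 1695.6.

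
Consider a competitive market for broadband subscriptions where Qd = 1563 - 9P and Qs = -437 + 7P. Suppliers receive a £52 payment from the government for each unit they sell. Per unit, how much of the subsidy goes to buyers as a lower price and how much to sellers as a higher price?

Buyers gain £22.75 per unit; sellers gain £29.25 per unit

Pre-subsidy: 1563 - 9P = -437 + 7P gives P* = 125, Q* = 438.
With the subsidy, sellers receive Ps = Pb + 52 for each unit, where Pb is the price buyers pay.
Supply in terms of Pb becomes Qs = -437 + 7(Pb + 52) = -73 + 7Pb. Setting this equal to demand: 1563 - 9Pb = -73 + 7Pb, so Pb = 102.25.
Sellers receive Ps = 102.25 + 52 = 154.25; Q' = 1563 − 9·102.25 = 642.75.
Buyers' price falls by P* − Pb = 125 − 102.25 = 22.75; sellers' price rises by Ps − P* = 154.25 − 125 = 29.25.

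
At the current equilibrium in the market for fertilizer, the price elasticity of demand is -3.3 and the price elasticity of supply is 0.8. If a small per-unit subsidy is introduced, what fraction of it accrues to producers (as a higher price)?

Producer share = 33/41

For a small subsidy around the equilibrium, the benefit split depends on the relative slopes, which at a point are proportional to the elasticities.
Buyer share = εs/(εs + |εd|) = 0.8/(0.8 + 3.3) = 8/41; seller share = |εd|/(εs + |εd|) = 33/41.
So producers capture 33/41 of the subsidy.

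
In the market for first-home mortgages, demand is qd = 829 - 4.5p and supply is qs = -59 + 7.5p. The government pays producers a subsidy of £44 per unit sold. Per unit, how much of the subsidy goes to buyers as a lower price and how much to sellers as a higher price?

Buyers gain £27.5 per unit; sellers gain £16.5 per unit

Pre-subsidy: 829 - 4.5p = -59 + 7.5p gives p* = 74, q* = 496.
With the subsidy, sellers receive ps = pb + 44 for each unit, where pb is the price buyers pay.
Supply in terms of pb becomes qs = -59 + 7.5(pb + 44) = 271 + 7.5pb. Setting this equal to demand: 829 - 4.5pb = 271 + 7.5pb, so pb = 46.5.
Sellers receive ps = 46.5 + 44 = 90.5; q' = 829 − 4.5·46.5 = 619.75.
Buyers' price falls by p* − pb = 74 − 46.5 = 27.5; sellers' price rises by ps − p* = 90.5 − 74 = 16.5.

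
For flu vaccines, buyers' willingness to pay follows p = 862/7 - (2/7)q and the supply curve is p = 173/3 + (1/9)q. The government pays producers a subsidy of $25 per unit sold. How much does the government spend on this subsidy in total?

Pre-subsidy: 862/7 - (2/7)q = 173/3 + (1/9)q gives q* = 165 and p* = 76.
With the subsidy, sellers receive ps = pb + 25 for each unit, where pb is the price buyers pay.
On the curves, pb = 862/7 - (2/7)q and ps = 173/3 + (1/9)q; the wedge ps − pb = 25 gives 173/3 + (1/9)q − (862/7 - (2/7)q) = 25, so q' = 228.
Then pb = 862/7 − (2/7)·228 = 58 and ps = 173/3 + (1/9)·228 = 83.
Government outlay = subsidy × quantity = 25 × 228 = 5700.

Government cost = $5700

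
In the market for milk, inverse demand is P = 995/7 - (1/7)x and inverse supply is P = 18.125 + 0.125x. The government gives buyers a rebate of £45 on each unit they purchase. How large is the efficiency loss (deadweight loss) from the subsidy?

Pre-subsidy: 995/7 - (1/7)x = 18.125 + 0.125x gives x* = 463 and P* = 76.
With the rebate, buyers effectively pay Pb = Ps − 45, where Ps is the price sellers receive.
On the curves, Pb = 995/7 - (1/7)x and Ps = 18.125 + 0.125x; the wedge Ps − Pb = 45 gives 18.125 + 0.125x − (995/7 - (1/7)x) = 45, so x' = 631.
Then Pb = 995/7 − (1/7)·631 = 52 and Ps = 18.125 + 0.125·631 = 97.
The subsidy expands output by 631 − 463 = 168 past the efficient level; on those units the gap between marginal cost and willingness to pay runs from 0 up to 45.
DWL = ½ × 45 × 168 = 3780.

Deadweight loss = £3780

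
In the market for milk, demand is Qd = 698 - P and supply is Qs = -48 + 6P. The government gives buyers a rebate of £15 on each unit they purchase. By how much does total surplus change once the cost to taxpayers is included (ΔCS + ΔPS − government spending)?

Pre-subsidy: 698 - P = -48 + 6P gives P* = 746/7, Q* = 4140/7.
With the rebate, buyers effectively pay Pb = Ps − 15, where Ps is the price sellers receive.
Demand in terms of Ps becomes Qd = 698 − 1(Ps − 15) = 713 - Ps. Setting this equal to supply: 713 - Ps = -48 + 6Ps, so Ps = 761/7.
Buyers pay Pb = 761/7 − 15 = 656/7; Q' = -48 + 6·(761/7) = 4230/7.
ΔCS = ½(4140/7 + 4230/7)(746/7 − 656/7) = 376650/49; ΔPS = ½(4140/7 + 4230/7)(761/7 − 746/7) = 62775/49.
Government spending = 15 × 4230/7 = 63450/7.
Net change = 376650/49 + 62775/49 − 63450/7 = -675/7. The loss equals the DWL triangle ½·15·90/7.

Net change in total surplus = -675/7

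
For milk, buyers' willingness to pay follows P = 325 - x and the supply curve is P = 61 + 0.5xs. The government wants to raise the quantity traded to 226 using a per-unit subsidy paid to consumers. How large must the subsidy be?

At x = 226, from the demand curve buyers pay Pb = 325 − 1·226 = 99; from the supply curve sellers need Ps = 61 + 0.5·226 = 174.
The subsidy must fill the gap: s = Ps − Pb = 174 − 99 = 75.

Required subsidy s = 75 per unit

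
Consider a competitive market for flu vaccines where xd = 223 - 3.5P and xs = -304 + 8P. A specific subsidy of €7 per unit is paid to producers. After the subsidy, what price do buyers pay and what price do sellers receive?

Buyers pay 942/23; sellers receive 1103/23

Pre-subsidy: 223 - 3.5P = -304 + 8P gives P* = 1054/23, x* = 1440/23.
With the subsidy, sellers receive Ps = Pb + 7 for each unit, where Pb is the price buyers pay.
Supply in terms of Pb becomes xs = -304 + 8(Pb + 7) = -248 + 8Pb. Setting this equal to demand: 223 - 3.5Pb = -248 + 8Pb, so Pb = 942/23.
Sellers receive Ps = 942/23 + 7 = 1103/23; x' = 223 − 3.5·(942/23) = 1832/23.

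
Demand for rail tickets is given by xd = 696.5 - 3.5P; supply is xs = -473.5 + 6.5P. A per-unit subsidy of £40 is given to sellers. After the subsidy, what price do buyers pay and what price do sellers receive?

Pre-subsidy: 696.5 - 3.5P = -473.5 + 6.5P gives P* = 117, x* = 287.
With the subsidy, sellers receive Ps = Pb + 40 for each unit, where Pb is the price buyers pay.
Supply in terms of Pb becomes xs = -473.5 + 6.5(Pb + 40) = -213.5 + 6.5Pb. Setting this equal to demand: 696.5 - 3.5Pb = -213.5 + 6.5Pb, so Pb = 91.
Sellers receive Ps = 91 + 40 = 131; x' = 696.5 − 3.5·91 = 378.

Buyers pay £91; sellers receive £131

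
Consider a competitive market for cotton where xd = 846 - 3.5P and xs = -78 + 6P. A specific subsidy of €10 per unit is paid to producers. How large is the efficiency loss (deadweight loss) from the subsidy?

Deadweight loss = 2100/19

Pre-subsidy: 846 - 3.5P = -78 + 6P gives P* = 1848/19, x* = 9606/19.
With the subsidy, sellers receive Ps = Pb + 10 for each unit, where Pb is the price buyers pay.
Supply in terms of Pb becomes xs = -78 + 6(Pb + 10) = -18 + 6Pb. Setting this equal to demand: 846 - 3.5Pb = -18 + 6Pb, so Pb = 1728/19.
Sellers receive Ps = 1728/19 + 10 = 1918/19; x' = 846 − 3.5·(1728/19) = 10026/19.
The subsidy expands output by 10026/19 − 9606/19 = 420/19 past the efficient level; on those units the gap between marginal cost and willingness to pay runs from 0 up to 10.
DWL = ½ × 10 × 420/19 = 2100/19.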